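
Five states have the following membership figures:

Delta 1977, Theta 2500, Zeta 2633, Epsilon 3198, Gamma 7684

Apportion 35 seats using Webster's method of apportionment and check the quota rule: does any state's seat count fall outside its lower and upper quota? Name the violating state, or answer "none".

Standard quotas: Delta 3.846, Theta 4.863, Zeta 5.122, Epsilon 6.221, Gamma 14.948.
Webster allocation: Delta 4, Theta 5, Zeta 5, Epsilon 6, Gamma 15.
Every allocation lies between the lower and upper quota.

none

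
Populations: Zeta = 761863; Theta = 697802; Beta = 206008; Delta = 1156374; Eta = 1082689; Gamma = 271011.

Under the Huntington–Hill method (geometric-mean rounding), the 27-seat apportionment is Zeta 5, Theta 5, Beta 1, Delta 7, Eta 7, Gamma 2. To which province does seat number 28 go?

Delta

Priority for the next seat is population ÷ (√(s·(s+1))).
Priorities: Zeta 139096.517, Theta 127400.632, Beta 145669.654, Delta 154526.976, Eta 144680.403, Gamma 110639.777.
Highest priority: Delta.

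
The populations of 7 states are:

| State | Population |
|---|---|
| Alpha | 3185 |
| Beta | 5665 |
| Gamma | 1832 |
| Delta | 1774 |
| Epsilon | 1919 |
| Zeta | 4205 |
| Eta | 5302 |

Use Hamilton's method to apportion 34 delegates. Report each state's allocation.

Alpha 4; Beta 8; Gamma 3; Delta 2; Epsilon 3; Zeta 6; Eta 8

The standard divisor is 23882/34 ≈ 702.412.
Standard quotas: Alpha 4.5344, Beta 8.0651, Gamma 2.6082, Delta 2.5256, Epsilon 2.7320, Zeta 5.9865, Eta 7.5483.
Lower quotas: Alpha 4, Beta 8, Gamma 2, Delta 2, Epsilon 2, Zeta 5, Eta 7 (sum 30, leaving 4 seats).
Remainders in descending order: Zeta 0.9865, Epsilon 0.7320, Gamma 0.6082, Eta 0.5483, Alpha 0.5344, Delta 0.5256, Beta 0.0651.
Largest remainders: Zeta, Epsilon, Gamma, Eta receive the extra seats.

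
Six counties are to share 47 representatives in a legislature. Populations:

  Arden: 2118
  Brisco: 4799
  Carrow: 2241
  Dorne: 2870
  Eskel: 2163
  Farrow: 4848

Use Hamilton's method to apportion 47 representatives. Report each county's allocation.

Arden: 5, Brisco: 12, Carrow: 6, Dorne: 7, Eskel: 5, Farrow: 12

Total 19039; standard divisor 19039/47 ≈ 405.085.
Standard quotas: Arden 5.229, Brisco 11.847, Carrow 5.532, Dorne 7.085, Eskel 5.340, Farrow 11.968.
Lower quotas: Arden 5, Brisco 11, Carrow 5, Dorne 7, Eskel 5, Farrow 11 (sum 44, leaving 3 seats).
Remainders in descending order: Farrow 0.968, Brisco 0.847, Carrow 0.532, Eskel 0.340, Arden 0.229, Dorne 0.085.
The surplus seats go to Farrow, Brisco, Carrow.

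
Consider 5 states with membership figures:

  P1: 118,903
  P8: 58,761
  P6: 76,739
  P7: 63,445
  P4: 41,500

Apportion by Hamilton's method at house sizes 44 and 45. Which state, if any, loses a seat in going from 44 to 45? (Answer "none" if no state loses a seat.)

At 44 seats: P1 15, P8 7, P6 9, P7 8, P4 5.
At 45 seats: P1 15, P8 7, P6 10, P7 8, P4 5.
No state's allocation decreased.

none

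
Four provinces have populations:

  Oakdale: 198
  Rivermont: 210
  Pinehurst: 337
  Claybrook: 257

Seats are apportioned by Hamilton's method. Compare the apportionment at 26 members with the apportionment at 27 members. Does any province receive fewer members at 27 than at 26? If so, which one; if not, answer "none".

none

At 26 seats: Oakdale 5, Rivermont 5, Pinehurst 9, Claybrook 7.
At 27 seats: Oakdale 5, Rivermont 6, Pinehurst 9, Claybrook 7.
No province's allocation decreased.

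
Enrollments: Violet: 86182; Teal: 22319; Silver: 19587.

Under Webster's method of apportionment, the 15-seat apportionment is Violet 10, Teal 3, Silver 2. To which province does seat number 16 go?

Violet

Priority for the next seat is population ÷ (current seats + 0.5).
Priorities: Violet 8207.810, Teal 6376.857, Silver 7834.800.
Highest priority: Violet.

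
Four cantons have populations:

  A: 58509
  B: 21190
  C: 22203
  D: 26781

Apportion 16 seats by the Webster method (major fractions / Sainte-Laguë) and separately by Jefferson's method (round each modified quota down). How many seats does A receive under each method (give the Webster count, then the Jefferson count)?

Webster: A 7, B 3, C 3, D 3.
Jefferson: A 8, B 2, C 3, D 3.
A gets 7 under Webster and 8 under Jefferson.

7 and 8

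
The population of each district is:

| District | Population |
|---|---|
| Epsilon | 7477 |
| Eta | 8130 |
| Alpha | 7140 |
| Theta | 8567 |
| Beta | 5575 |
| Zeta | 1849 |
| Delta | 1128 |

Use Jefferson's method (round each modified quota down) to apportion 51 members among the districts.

Epsilon 10, Eta 11, Alpha 9, Theta 11, Beta 7, Zeta 2, Delta 1

Standard divisor 39866/51 ≈ 781.686; standard quotas: Epsilon 9.565, Eta 10.401, Alpha 9.134, Theta 10.960, Beta 7.132, Zeta 2.365, Delta 1.443.
Rounding down gives 9, 10, 9, 10, 7, 2, 1 = 48 seats, so the divisor must be adjusted.
With modified divisor 730: modified quotas Epsilon 10.242, Eta 11.137, Alpha 9.781, Theta 11.736, Beta 7.637, Zeta 2.533, Delta 1.545.
Rounding down: Epsilon 10, Eta 11, Alpha 9, Theta 11, Beta 7, Zeta 2, Delta 1 (total 51).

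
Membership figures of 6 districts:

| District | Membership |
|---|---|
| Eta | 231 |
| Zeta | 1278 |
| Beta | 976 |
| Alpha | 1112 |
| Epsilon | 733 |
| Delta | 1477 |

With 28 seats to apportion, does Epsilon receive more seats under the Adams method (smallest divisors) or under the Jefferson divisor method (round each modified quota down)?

Adams: Eta 1, Zeta 6, Beta 5, Alpha 5, Epsilon 4, Delta 7.
Jefferson: Eta 1, Zeta 6, Beta 5, Alpha 6, Epsilon 3, Delta 7.
Epsilon gets 4 under Adams and 3 under Jefferson.

Adams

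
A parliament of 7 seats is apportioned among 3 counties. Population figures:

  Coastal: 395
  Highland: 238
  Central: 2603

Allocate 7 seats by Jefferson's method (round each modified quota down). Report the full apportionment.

Standard divisor 3236/7 ≈ 462.286; standard quotas: Coastal 0.854, Highland 0.515, Central 5.631.
Rounding down gives 0, 0, 5 = 5 seats, so the divisor must be adjusted.
With modified divisor 380: modified quotas Coastal 1.039, Highland 0.626, Central 6.850.
Rounding down: Coastal 1, Highland 0, Central 6 (total 7).

Coastal: 1, Highland: 0, Central: 6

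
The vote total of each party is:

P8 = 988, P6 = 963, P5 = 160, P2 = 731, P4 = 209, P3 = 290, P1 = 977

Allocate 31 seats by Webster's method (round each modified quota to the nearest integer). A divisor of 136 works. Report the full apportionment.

With modified divisor 136: modified quotas P8 7.265, P6 7.081, P5 1.176, P2 5.375, P4 1.537, P3 2.132, P1 7.184.
Rounding to the nearest integer: P8 7, P6 7, P5 1, P2 5, P4 2, P3 2, P1 7 (total 31).

P8=7, P6=7, P5=1, P2=5, P4=2, P3=2, P1=7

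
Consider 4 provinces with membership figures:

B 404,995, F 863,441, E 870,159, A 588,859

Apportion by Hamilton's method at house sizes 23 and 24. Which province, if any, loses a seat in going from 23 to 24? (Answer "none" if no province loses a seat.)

At 23 seats: B 4, F 7, E 7, A 5.
At 24 seats: B 3, F 8, E 8, A 5.
B drops from 4 to 3.

B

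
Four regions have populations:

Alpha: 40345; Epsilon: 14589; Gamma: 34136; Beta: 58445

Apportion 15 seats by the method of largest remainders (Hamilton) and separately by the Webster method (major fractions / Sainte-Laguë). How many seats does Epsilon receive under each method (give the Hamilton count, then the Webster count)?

2 and 1

Hamilton: Alpha 4, Epsilon 2, Gamma 3, Beta 6.
Webster: Alpha 4, Epsilon 1, Gamma 4, Beta 6.
Epsilon gets 2 under Hamilton and 1 under Webster.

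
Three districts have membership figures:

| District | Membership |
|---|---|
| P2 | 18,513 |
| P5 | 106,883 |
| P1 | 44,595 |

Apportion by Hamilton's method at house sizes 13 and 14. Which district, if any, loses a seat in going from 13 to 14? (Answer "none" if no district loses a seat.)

At 13 seats: P2 2, P5 8, P1 3.
At 14 seats: P2 1, P5 9, P1 4.
P2 drops from 2 to 1.

P2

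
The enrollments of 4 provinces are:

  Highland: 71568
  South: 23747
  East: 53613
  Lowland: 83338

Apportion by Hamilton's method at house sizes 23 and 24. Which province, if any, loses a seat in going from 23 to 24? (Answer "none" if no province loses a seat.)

At 23 seats: Highland 7, South 3, East 5, Lowland 8.
At 24 seats: Highland 7, South 2, East 6, Lowland 9.
South drops from 3 to 2.

South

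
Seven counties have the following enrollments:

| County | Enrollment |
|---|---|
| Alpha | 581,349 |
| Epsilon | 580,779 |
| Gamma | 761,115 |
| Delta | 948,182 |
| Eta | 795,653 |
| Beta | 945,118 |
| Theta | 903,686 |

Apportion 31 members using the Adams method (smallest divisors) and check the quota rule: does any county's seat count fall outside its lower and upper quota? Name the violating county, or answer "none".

none

Standard quotas: Alpha 3.267, Epsilon 3.264, Gamma 4.278, Delta 5.329, Eta 4.472, Beta 5.312, Theta 5.079.
Adams allocation: Alpha 4, Epsilon 3, Gamma 4, Delta 5, Eta 5, Beta 5, Theta 5.
Every allocation lies between the lower and upper quota.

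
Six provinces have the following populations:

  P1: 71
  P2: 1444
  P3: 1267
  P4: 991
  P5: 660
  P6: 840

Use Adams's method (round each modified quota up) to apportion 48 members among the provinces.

P1 1, P2 13, P3 11, P4 9, P5 6, P6 8

Standard divisor 5273/48 ≈ 109.854; standard quotas: P1 0.646, P2 13.145, P3 11.533, P4 9.021, P5 6.008, P6 7.647.
Rounding up gives 1, 14, 12, 10, 7, 8 = 52 seats, so the divisor must be adjusted.
With modified divisor 118: modified quotas P1 0.602, P2 12.237, P3 10.737, P4 8.398, P5 5.593, P6 7.119.
Rounding up: P1 1, P2 13, P3 11, P4 9, P5 6, P6 8 (total 48).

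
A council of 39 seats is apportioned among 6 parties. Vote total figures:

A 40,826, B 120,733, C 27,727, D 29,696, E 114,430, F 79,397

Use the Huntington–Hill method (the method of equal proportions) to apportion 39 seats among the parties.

A 4, B 11, C 3, D 3, E 11, F 7

With divisor 10760: modified quotas A 3.794, B 11.221, C 2.577, D 2.760, E 10.635, F 7.379.
Geometric-mean thresholds: A √(3·4)=3.464, B √(11·12)=11.489, C √(2·3)=2.449, D √(2·3)=2.449, E √(10·11)=10.488, F √(7·8)=7.483.
Each quota rounded against its threshold gives A 4, B 11, C 3, D 3, E 11, F 7 (total 39).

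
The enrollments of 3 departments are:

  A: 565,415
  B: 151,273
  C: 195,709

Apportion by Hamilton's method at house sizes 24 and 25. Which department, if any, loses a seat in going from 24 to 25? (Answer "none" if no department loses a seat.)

At 24 seats: A 15, B 4, C 5.
At 25 seats: A 16, B 4, C 5.
No department's allocation decreased.

none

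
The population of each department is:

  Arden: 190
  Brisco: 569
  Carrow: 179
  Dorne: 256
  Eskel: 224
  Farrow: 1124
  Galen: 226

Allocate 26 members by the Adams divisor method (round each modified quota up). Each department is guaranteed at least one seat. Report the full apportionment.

Standard divisor 2768/26 ≈ 106.462; standard quotas: Arden 1.785, Brisco 5.345, Carrow 1.681, Dorne 2.405, Eskel 2.104, Farrow 10.558, Galen 2.123.
Rounding up gives 2, 6, 2, 3, 3, 11, 3 = 30 seats, so the divisor must be adjusted.
With modified divisor 120: modified quotas Arden 1.583, Brisco 4.742, Carrow 1.492, Dorne 2.133, Eskel 1.867, Farrow 9.367, Galen 1.883.
Rounding up: Arden 2, Brisco 5, Carrow 2, Dorne 3, Eskel 2, Farrow 10, Galen 2 (total 26).

Arden=2, Brisco=5, Carrow=2, Dorne=3, Eskel=2, Farrow=10, Galen=2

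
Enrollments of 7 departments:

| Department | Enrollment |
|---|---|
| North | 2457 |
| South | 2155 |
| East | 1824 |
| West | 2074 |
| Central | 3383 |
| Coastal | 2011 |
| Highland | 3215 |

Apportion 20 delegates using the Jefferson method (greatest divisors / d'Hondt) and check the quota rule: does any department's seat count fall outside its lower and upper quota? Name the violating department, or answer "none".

Standard quotas: North 2.870, South 2.518, East 2.131, West 2.423, Central 3.952, Coastal 2.349, Highland 3.756.
Jefferson allocation: North 3, South 3, East 2, West 2, Central 4, Coastal 2, Highland 4.
Every allocation lies between the lower and upper quota.

none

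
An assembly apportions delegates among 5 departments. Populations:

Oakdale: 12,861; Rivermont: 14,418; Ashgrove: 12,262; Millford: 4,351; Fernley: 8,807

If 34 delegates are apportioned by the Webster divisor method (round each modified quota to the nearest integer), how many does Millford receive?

3

Standard divisor 52699/34 ≈ 1549.971; standard quotas: Oakdale 8.298, Rivermont 9.302, Ashgrove 7.911, Millford 2.807, Fernley 5.682.
Rounding to the nearest integer gives Oakdale 8, Rivermont 9, Ashgrove 8, Millford 3, Fernley 6 — total 34, matching the house size, so no adjustment is needed.
Millford receives 3.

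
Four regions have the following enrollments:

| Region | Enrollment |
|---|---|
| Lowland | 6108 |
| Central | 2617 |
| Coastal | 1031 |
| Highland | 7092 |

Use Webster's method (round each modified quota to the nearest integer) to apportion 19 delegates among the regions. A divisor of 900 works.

Lowland 7, Central 3, Coastal 1, Highland 8

With modified divisor 900: modified quotas Lowland 6.787, Central 2.908, Coastal 1.146, Highland 7.880.
Rounding to the nearest integer: Lowland 7, Central 3, Coastal 1, Highland 8 (total 19).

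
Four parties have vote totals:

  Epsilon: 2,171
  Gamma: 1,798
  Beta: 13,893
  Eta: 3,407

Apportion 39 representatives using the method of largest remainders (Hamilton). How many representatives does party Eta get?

6

Total 21269; standard divisor 21269/39 ≈ 545.359.
Standard quotas: Epsilon 3.9809, Gamma 3.2969, Beta 25.4750, Eta 6.2473.
Lower quotas: Epsilon 3, Gamma 3, Beta 25, Eta 6 (sum 37, leaving 2 seats).
Remainders in descending order: Epsilon 0.9809, Beta 0.4750, Gamma 0.2969, Eta 0.2473.
The surplus seats go to Epsilon, Beta.
Eta receives 6.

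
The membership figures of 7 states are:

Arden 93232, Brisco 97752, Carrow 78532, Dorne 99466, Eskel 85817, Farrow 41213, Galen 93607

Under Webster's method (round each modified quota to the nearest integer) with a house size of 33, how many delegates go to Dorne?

6

Standard divisor 589619/33 ≈ 17867.242; standard quotas: Arden 5.218, Brisco 5.471, Carrow 4.395, Dorne 5.567, Eskel 4.803, Farrow 2.307, Galen 5.239.
Rounding to the nearest integer gives 5, 5, 4, 6, 5, 2, 5 = 32 seats, so the divisor must be adjusted.
With modified divisor 17600: modified quotas Arden 5.297, Brisco 5.554, Carrow 4.462, Dorne 5.651, Eskel 4.876, Farrow 2.342, Galen 5.319.
Rounding to the nearest integer: Arden 5, Brisco 6, Carrow 4, Dorne 6, Eskel 5, Farrow 2, Galen 5 (total 33).
Dorne receives 6.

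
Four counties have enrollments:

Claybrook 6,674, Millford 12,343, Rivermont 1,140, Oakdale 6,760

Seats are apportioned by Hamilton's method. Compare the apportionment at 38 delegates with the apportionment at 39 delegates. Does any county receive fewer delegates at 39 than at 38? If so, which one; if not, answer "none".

At 38 seats: Claybrook 9, Millford 17, Rivermont 2, Oakdale 10.
At 39 seats: Claybrook 10, Millford 18, Rivermont 1, Oakdale 10.
Rivermont drops from 2 to 1.

Rivermont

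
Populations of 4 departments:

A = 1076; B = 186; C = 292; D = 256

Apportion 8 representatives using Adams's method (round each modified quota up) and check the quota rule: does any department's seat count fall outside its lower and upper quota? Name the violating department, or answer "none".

none

Standard quotas: A 4.756, B 0.822, C 1.291, D 1.131.
Adams allocation: A 4, B 1, C 2, D 1.
Every allocation lies between the lower and upper quota.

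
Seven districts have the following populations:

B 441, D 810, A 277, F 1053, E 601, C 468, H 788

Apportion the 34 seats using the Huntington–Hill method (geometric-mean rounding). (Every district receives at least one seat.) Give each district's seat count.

B: 3, D: 6, A: 2, F: 8, E: 5, C: 4, H: 6

With divisor 131: modified quotas B 3.366, D 6.183, A 2.115, F 8.038, E 4.588, C 3.573, H 6.015.
Geometric-mean thresholds: B √(3·4)=3.464, D √(6·7)=6.481, A √(2·3)=2.449, F √(8·9)=8.485, E √(4·5)=4.472, C √(3·4)=3.464, H √(6·7)=6.481.
Each quota rounded against its threshold gives B 3, D 6, A 2, F 8, E 5, C 4, H 6 (total 34).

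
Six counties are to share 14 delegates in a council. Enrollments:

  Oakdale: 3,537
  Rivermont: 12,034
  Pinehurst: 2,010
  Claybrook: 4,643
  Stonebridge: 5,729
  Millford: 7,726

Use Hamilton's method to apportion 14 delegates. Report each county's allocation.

Total 35679; standard divisor 35679/14 ≈ 2548.5.
Standard quotas: Oakdale 1.3879, Rivermont 4.7220, Pinehurst 0.7887, Claybrook 1.8219, Stonebridge 2.2480, Millford 3.0316.
Lower quotas: Oakdale 1, Rivermont 4, Pinehurst 0, Claybrook 1, Stonebridge 2, Millford 3 (sum 11, leaving 3 seats).
Remainders in descending order: Claybrook 0.8219, Pinehurst 0.7887, Rivermont 0.7220, Oakdale 0.3879, Stonebridge 0.2480, Millford 0.0316.
Largest remainders: Claybrook, Pinehurst, Rivermont receive the extra seats.

Oakdale 1; Rivermont 5; Pinehurst 1; Claybrook 2; Stonebridge 2; Millford 3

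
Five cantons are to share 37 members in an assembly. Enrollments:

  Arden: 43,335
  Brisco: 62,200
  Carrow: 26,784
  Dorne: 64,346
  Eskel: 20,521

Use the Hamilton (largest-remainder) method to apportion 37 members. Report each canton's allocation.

The standard divisor is 217186/37 ≈ 5869.892.
Standard quotas: Arden 7.3826, Brisco 10.5964, Carrow 4.5629, Dorne 10.9620, Eskel 3.4960.
Lower quotas: Arden 7, Brisco 10, Carrow 4, Dorne 10, Eskel 3 (sum 34, leaving 3 seats).
Remainders in descending order: Dorne 0.9620, Brisco 0.5964, Carrow 0.5629, Eskel 0.4960, Arden 0.3826.
Largest remainders: Dorne, Brisco, Carrow receive the extra seats.

Arden=7, Brisco=11, Carrow=5, Dorne=11, Eskel=3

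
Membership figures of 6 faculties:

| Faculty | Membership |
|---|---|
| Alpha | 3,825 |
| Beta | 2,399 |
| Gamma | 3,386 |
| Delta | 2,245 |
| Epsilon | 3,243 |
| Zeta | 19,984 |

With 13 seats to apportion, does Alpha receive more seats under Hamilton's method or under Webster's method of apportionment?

Hamilton

Hamilton: Alpha 2, Beta 1, Gamma 1, Delta 1, Epsilon 1, Zeta 7.
Webster: Alpha 1, Beta 1, Gamma 1, Delta 1, Epsilon 1, Zeta 8.
Alpha gets 2 under Hamilton and 1 under Webster.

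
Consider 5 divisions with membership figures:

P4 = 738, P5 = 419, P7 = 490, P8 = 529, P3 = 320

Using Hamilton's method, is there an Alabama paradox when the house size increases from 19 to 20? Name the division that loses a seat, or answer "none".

At 19 seats: P4 6, P5 3, P7 4, P8 4, P3 2.
At 20 seats: P4 6, P5 3, P7 4, P8 4, P3 3.
No division's allocation decreased.

none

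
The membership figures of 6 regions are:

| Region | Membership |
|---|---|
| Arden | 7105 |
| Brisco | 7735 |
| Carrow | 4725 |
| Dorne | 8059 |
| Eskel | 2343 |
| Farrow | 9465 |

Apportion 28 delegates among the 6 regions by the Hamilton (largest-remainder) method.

Arden: 5; Brisco: 5; Carrow: 3; Dorne: 6; Eskel: 2; Farrow: 7

The standard divisor is 39432/28 ≈ 1408.286.
Standard quotas: Arden 5.0451, Brisco 5.4925, Carrow 3.3551, Dorne 5.7226, Eskel 1.6637, Farrow 6.7209.
Lower quotas: Arden 5, Brisco 5, Carrow 3, Dorne 5, Eskel 1, Farrow 6 (sum 25, leaving 3 seats).
Remainders in descending order: Dorne 0.7226, Farrow 0.7209, Eskel 0.6637, Brisco 0.4925, Carrow 0.3551, Arden 0.0451.
Largest remainders: Dorne, Farrow, Eskel receive the extra seats.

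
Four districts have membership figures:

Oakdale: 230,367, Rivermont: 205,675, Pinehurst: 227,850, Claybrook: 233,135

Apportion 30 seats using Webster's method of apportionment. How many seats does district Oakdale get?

Standard divisor 897027/30 ≈ 29900.9; standard quotas: Oakdale 7.704, Rivermont 6.879, Pinehurst 7.620, Claybrook 7.797.
Rounding to the nearest integer gives 8, 7, 8, 8 = 31 seats, so the divisor must be adjusted.
With modified divisor 30500: modified quotas Oakdale 7.553, Rivermont 6.743, Pinehurst 7.470, Claybrook 7.644.
Rounding to the nearest integer: Oakdale 8, Rivermont 7, Pinehurst 7, Claybrook 8 (total 30).
Oakdale receives 8.

8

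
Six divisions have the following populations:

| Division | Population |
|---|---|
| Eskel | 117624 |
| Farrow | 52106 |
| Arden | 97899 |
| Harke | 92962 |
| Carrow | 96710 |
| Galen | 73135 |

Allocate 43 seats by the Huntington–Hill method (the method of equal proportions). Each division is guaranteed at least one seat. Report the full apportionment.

Eskel: 9; Farrow: 4; Arden: 8; Harke: 8; Carrow: 8; Galen: 6

With divisor 12411: modified quotas Eskel 9.477, Farrow 4.198, Arden 7.888, Harke 7.490, Carrow 7.792, Galen 5.893.
Geometric-mean thresholds: Eskel √(9·10)=9.487, Farrow √(4·5)=4.472, Arden √(7·8)=7.483, Harke √(7·8)=7.483, Carrow √(7·8)=7.483, Galen √(5·6)=5.477.
Each quota rounded against its threshold gives Eskel 9, Farrow 4, Arden 8, Harke 8, Carrow 8, Galen 6 (total 43).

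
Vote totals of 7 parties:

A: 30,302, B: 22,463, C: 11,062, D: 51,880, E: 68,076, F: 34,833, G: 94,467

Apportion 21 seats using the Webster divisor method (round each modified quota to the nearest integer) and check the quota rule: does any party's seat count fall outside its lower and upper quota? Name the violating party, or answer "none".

none

Standard quotas: A 2.033, B 1.507, C 0.742, D 3.480, E 4.566, F 2.336, G 6.336.
Webster allocation: A 2, B 2, C 1, D 3, E 5, F 2, G 6.
Every allocation lies between the lower and upper quota.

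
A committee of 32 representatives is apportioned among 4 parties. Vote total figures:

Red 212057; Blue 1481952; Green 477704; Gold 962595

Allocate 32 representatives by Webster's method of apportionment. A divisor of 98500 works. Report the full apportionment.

With modified divisor 98500: modified quotas Red 2.153, Blue 15.045, Green 4.850, Gold 9.773.
Rounding to the nearest integer: Red 2, Blue 15, Green 5, Gold 10 (total 32).

Red 2, Blue 15, Green 5, Gold 10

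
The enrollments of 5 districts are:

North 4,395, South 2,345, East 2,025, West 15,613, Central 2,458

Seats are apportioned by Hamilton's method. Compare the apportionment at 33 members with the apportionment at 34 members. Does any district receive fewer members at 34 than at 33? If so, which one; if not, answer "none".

East

At 33 seats: North 5, South 3, East 3, West 19, Central 3.
At 34 seats: North 6, South 3, East 2, West 20, Central 3.
East drops from 3 to 2.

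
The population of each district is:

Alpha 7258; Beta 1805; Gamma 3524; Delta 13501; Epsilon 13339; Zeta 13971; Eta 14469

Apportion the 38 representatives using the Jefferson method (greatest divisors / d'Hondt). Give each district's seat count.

Standard divisor 67867/38 ≈ 1785.974; standard quotas: Alpha 4.064, Beta 1.011, Gamma 1.973, Delta 7.559, Epsilon 7.469, Zeta 7.823, Eta 8.101.
Rounding down gives 4, 1, 1, 7, 7, 7, 8 = 35 seats, so the divisor must be adjusted.
With modified divisor 1680: modified quotas Alpha 4.320, Beta 1.074, Gamma 2.098, Delta 8.036, Epsilon 7.940, Zeta 8.316, Eta 8.613.
Rounding down: Alpha 4, Beta 1, Gamma 2, Delta 8, Epsilon 7, Zeta 8, Eta 8 (total 38).

Alpha: 4, Beta: 1, Gamma: 2, Delta: 8, Epsilon: 7, Zeta: 8, Eta: 8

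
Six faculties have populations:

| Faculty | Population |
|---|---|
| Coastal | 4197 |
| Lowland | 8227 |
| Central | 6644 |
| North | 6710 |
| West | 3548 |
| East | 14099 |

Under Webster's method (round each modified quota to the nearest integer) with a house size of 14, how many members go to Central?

Standard divisor 43425/14 ≈ 3101.786; standard quotas: Coastal 1.353, Lowland 2.652, Central 2.142, North 2.163, West 1.144, East 4.545.
Rounding to the nearest integer gives Coastal 1, Lowland 3, Central 2, North 2, West 1, East 5 — total 14, matching the house size, so no adjustment is needed.
Central receives 2.

2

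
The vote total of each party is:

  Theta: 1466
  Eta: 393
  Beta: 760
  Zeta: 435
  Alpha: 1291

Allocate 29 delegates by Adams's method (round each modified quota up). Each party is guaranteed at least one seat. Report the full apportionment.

Theta 10; Eta 3; Beta 5; Zeta 3; Alpha 8

Standard divisor 4345/29 ≈ 149.828; standard quotas: Theta 9.785, Eta 2.623, Beta 5.072, Zeta 2.903, Alpha 8.617.
Rounding up gives 10, 3, 6, 3, 9 = 31 seats, so the divisor must be adjusted.
With modified divisor 162: modified quotas Theta 9.049, Eta 2.426, Beta 4.691, Zeta 2.685, Alpha 7.969.
Rounding up: Theta 10, Eta 3, Beta 5, Zeta 3, Alpha 8 (total 29).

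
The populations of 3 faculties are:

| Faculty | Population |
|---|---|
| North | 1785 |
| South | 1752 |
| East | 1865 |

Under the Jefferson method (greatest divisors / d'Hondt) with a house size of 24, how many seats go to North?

Standard divisor 5402/24 ≈ 225.083; standard quotas: North 7.930, South 7.784, East 8.286.
Rounding down gives 7, 7, 8 = 22 seats, so the divisor must be adjusted.
With modified divisor 210: modified quotas North 8.500, South 8.343, East 8.881.
Rounding down: North 8, South 8, East 8 (total 24).
North receives 8.

8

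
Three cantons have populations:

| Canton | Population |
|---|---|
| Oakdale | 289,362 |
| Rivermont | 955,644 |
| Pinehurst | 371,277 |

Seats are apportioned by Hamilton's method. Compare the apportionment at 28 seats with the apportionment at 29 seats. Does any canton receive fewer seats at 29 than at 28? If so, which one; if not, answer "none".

none

At 28 seats: Oakdale 5, Rivermont 17, Pinehurst 6.
At 29 seats: Oakdale 5, Rivermont 17, Pinehurst 7.
No canton's allocation decreased.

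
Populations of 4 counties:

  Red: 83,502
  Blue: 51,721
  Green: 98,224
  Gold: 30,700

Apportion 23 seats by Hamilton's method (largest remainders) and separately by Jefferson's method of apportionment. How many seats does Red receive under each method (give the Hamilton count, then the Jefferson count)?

Hamilton: Red 7, Blue 4, Green 9, Gold 3.
Jefferson: Red 8, Blue 4, Green 9, Gold 2.
Red gets 7 under Hamilton and 8 under Jefferson.

7 and 8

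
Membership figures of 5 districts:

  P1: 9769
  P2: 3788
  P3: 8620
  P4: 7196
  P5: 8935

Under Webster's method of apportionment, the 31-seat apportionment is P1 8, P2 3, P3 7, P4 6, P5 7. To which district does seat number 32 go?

P5

Priority for the next seat is population ÷ (current seats + 0.5).
Priorities: P1 1149.294, P2 1082.286, P3 1149.333, P4 1107.077, P5 1191.333.
Highest priority: P5.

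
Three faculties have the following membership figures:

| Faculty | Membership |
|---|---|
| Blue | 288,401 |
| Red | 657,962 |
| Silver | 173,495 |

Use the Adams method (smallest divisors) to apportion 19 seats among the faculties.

Blue 5, Red 11, Silver 3

Standard divisor 1119858/19 ≈ 58939.895; standard quotas: Blue 4.893, Red 11.163, Silver 2.944.
Rounding up gives 5, 12, 3 = 20 seats, so the divisor must be adjusted.
With modified divisor 62800: modified quotas Blue 4.592, Red 10.477, Silver 2.763.
Rounding up: Blue 5, Red 11, Silver 3 (total 19).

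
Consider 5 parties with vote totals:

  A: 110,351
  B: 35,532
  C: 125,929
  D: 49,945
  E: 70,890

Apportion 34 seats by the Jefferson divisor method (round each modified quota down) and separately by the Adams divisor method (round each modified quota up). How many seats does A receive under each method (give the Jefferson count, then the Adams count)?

Jefferson: A 10, B 3, C 11, D 4, E 6.
Adams: A 9, B 3, C 11, D 5, E 6.
A gets 10 under Jefferson and 9 under Adams.

10 and 9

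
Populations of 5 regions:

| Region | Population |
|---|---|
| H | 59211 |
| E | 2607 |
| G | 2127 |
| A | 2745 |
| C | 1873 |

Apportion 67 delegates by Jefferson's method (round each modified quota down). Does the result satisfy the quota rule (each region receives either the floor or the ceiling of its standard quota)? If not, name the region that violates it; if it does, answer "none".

Standard quotas: H 57.861, E 2.548, G 2.079, A 2.682, C 1.830.
Jefferson allocation: H 60, E 2, G 2, A 2, C 1.
H has quota 57.861 (lower 57, upper 58) but receives 60 — outside the quota interval.

H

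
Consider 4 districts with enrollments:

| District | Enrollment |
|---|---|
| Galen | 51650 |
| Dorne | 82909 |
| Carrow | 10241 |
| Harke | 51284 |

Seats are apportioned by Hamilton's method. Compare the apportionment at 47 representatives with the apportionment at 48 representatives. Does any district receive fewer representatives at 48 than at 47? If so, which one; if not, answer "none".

At 47 seats: Galen 12, Dorne 20, Carrow 3, Harke 12.
At 48 seats: Galen 13, Dorne 20, Carrow 2, Harke 13.
Carrow drops from 3 to 2.

Carrow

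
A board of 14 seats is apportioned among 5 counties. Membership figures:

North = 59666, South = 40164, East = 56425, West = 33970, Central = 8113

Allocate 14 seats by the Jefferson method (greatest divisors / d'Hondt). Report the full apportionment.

Standard divisor 198338/14 ≈ 14167; standard quotas: North 4.212, South 2.835, East 3.983, West 2.398, Central 0.573.
Rounding down gives 4, 2, 3, 2, 0 = 11 seats, so the divisor must be adjusted.
With modified divisor 11600: modified quotas North 5.144, South 3.462, East 4.864, West 2.928, Central 0.699.
Rounding down: North 5, South 3, East 4, West 2, Central 0 (total 14).

North=5; South=3; East=4; West=2; Central=0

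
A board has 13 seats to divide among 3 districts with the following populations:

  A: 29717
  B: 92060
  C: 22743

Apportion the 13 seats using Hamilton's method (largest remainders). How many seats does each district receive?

A 3; B 8; C 2

Total 144520; standard divisor 144520/13 ≈ 11116.923.
Standard quotas: A 2.6731, B 8.2811, C 2.0458.
Lower quotas: A 2, B 8, C 2 (sum 12, leaving 1 seat).
Remainders in descending order: A 0.6731, B 0.2811, C 0.0458.
Largest remainder: A receives the extra seat.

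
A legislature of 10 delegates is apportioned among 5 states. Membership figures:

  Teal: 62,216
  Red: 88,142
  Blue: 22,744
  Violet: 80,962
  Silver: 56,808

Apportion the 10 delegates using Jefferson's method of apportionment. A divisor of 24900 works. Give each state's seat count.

With modified divisor 24900: modified quotas Teal 2.499, Red 3.540, Blue 0.913, Violet 3.251, Silver 2.281.
Rounding down: Teal 2, Red 3, Blue 0, Violet 3, Silver 2 (total 10).

Teal 2, Red 3, Blue 0, Violet 3, Silver 2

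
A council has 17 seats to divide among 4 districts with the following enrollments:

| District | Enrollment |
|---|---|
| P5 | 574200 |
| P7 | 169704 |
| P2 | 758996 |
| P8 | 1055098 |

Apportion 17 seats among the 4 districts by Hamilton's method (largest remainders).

P5=4, P7=1, P2=5, P8=7

Total 2557998; standard divisor 2557998/17 ≈ 150470.471.
Standard quotas: P5 3.8160, P7 1.1278, P2 5.0442, P8 7.0120.
Lower quotas: P5 3, P7 1, P2 5, P8 7 (sum 16, leaving 1 seat).
Remainders in descending order: P5 0.8160, P7 0.1278, P2 0.0442, P8 0.0120.
Largest remainder: P5 receives the extra seat.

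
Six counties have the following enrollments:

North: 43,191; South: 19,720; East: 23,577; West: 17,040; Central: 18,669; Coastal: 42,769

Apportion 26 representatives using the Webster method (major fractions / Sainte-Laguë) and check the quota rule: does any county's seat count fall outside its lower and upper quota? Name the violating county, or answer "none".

none

Standard quotas: North 6.807, South 3.108, East 3.716, West 2.686, Central 2.942, Coastal 6.741.
Webster allocation: North 7, South 3, East 4, West 3, Central 3, Coastal 6.
Every allocation lies between the lower and upper quota.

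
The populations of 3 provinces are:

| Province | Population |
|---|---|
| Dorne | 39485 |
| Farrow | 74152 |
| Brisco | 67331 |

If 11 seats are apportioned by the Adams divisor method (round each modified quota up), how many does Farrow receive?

4

Standard divisor 180968/11 ≈ 16451.636; standard quotas: Dorne 2.400, Farrow 4.507, Brisco 4.093.
Rounding up gives 3, 5, 5 = 13 seats, so the divisor must be adjusted.
With modified divisor 19100: modified quotas Dorne 2.067, Farrow 3.882, Brisco 3.525.
Rounding up: Dorne 3, Farrow 4, Brisco 4 (total 11).
Farrow receives 4.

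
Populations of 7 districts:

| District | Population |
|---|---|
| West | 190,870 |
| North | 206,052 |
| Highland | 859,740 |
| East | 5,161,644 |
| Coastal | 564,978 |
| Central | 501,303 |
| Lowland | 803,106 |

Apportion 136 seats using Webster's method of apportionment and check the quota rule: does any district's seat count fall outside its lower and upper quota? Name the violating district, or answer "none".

Standard quotas: West 3.132, North 3.381, Highland 14.108, East 84.702, Coastal 9.271, Central 8.226, Lowland 13.179.
Webster allocation: West 3, North 3, Highland 14, East 86, Coastal 9, Central 8, Lowland 13.
East has quota 84.702 (lower 84, upper 85) but receives 86 — outside the quota interval.

East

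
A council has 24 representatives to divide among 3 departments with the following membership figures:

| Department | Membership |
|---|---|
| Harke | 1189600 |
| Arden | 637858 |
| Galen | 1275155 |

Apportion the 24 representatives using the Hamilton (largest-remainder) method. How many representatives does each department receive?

Total 3102613; standard divisor 3102613/24 ≈ 129275.542.
Standard quotas: Harke 9.2021, Arden 4.9341, Galen 9.8639.
Lower quotas: Harke 9, Arden 4, Galen 9 (sum 22, leaving 2 seats).
Remainders in descending order: Arden 0.9341, Galen 0.8639, Harke 0.2021.
The surplus seats go to Arden, Galen.

Harke 9, Arden 5, Galen 10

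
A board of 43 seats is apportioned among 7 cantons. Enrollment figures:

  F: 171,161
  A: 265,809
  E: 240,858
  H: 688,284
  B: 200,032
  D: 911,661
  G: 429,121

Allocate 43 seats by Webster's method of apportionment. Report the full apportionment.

F 3; A 4; E 4; H 10; B 3; D 13; G 6

Standard divisor 2906926/43 ≈ 67602.93; standard quotas: F 2.532, A 3.932, E 3.563, H 10.181, B 2.959, D 13.486, G 6.348.
Rounding to the nearest integer gives F 3, A 4, E 4, H 10, B 3, D 13, G 6 — total 43, matching the house size, so no adjustment is needed.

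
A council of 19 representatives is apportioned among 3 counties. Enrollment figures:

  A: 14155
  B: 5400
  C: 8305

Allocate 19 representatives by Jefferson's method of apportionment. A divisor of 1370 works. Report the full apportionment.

A 10, B 3, C 6

With modified divisor 1370: modified quotas A 10.332, B 3.942, C 6.062.
Rounding down: A 10, B 3, C 6 (total 19).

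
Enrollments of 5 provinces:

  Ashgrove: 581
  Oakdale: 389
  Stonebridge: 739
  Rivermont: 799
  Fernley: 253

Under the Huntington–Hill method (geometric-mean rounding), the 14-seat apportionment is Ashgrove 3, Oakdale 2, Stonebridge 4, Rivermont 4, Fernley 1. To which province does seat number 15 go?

Fernley

Priority for the next seat is population ÷ (√(s·(s+1))).
Priorities: Ashgrove 167.720, Oakdale 158.809, Stonebridge 165.245, Rivermont 178.662, Fernley 178.898.
Highest priority: Fernley.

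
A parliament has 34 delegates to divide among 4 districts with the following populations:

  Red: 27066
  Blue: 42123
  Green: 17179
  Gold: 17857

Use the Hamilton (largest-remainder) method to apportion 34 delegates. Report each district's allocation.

Standard divisor: 104225 ÷ 34 ≈ 3065.441.
Standard quotas: Red 8.8294, Blue 13.7413, Green 5.6041, Gold 5.8253.
Lower quotas: Red 8, Blue 13, Green 5, Gold 5 (sum 31, leaving 3 seats).
Remainders in descending order: Red 0.8294, Gold 0.8253, Blue 0.7413, Green 0.6041.
The surplus seats go to Red, Gold, Blue.

Red: 9, Blue: 14, Green: 5, Gold: 6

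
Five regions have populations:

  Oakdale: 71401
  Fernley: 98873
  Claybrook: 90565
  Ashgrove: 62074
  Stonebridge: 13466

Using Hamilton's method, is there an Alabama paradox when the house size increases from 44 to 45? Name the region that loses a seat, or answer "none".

none

At 44 seats: Oakdale 9, Fernley 13, Claybrook 12, Ashgrove 8, Stonebridge 2.
At 45 seats: Oakdale 10, Fernley 13, Claybrook 12, Ashgrove 8, Stonebridge 2.
No region's allocation decreased.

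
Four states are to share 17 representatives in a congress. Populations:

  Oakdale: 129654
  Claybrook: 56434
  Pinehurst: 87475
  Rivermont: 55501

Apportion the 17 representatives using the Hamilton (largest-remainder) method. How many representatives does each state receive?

The standard divisor is 329064/17 ≈ 19356.706.
Standard quotas: Oakdale 6.6981, Claybrook 2.9155, Pinehurst 4.5191, Rivermont 2.8673.
Lower quotas: Oakdale 6, Claybrook 2, Pinehurst 4, Rivermont 2 (sum 14, leaving 3 seats).
Remainders in descending order: Claybrook 0.9155, Rivermont 0.8673, Oakdale 0.6981, Pinehurst 0.5191.
Largest remainders: Claybrook, Rivermont, Oakdale receive the extra seats.

Oakdale=7, Claybrook=3, Pinehurst=4, Rivermont=3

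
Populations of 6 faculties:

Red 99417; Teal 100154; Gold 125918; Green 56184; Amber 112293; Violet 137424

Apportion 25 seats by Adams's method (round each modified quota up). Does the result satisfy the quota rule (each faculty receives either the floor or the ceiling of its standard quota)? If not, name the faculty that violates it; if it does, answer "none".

none

Standard quotas: Red 3.936, Teal 3.966, Gold 4.986, Green 2.225, Amber 4.446, Violet 5.441.
Adams allocation: Red 4, Teal 4, Gold 5, Green 3, Amber 4, Violet 5.
Every allocation lies between the lower and upper quota.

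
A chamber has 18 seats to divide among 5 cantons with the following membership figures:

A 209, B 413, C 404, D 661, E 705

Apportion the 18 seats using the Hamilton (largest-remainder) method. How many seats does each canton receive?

A 2; B 3; C 3; D 5; E 5

The standard divisor is 2392/18 ≈ 132.889.
Standard quotas: A 1.573, B 3.108, C 3.040, D 4.974, E 5.305.
Lower quotas: A 1, B 3, C 3, D 4, E 5 (sum 16, leaving 2 seats).
Remainders in descending order: D 0.974, A 0.573, E 0.305, B 0.108, C 0.040.
The surplus seats go to D, A.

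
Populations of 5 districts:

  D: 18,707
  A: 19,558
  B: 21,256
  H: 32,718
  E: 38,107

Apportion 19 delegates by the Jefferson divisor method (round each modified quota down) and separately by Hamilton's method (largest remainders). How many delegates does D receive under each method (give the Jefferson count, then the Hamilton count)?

2 and 3

Jefferson: D 2, A 3, B 3, H 5, E 6.
Hamilton: D 3, A 3, B 3, H 5, E 5.
D gets 2 under Jefferson and 3 under Hamilton.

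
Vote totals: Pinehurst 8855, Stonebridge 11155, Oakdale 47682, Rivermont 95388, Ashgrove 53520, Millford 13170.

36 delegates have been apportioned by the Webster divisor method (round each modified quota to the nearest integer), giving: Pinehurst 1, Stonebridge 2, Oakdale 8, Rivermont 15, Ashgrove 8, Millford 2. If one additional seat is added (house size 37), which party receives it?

Ashgrove

Priority for the next seat is population ÷ (current seats + 0.5).
Priorities: Pinehurst 5903.333, Stonebridge 4462.000, Oakdale 5609.647, Rivermont 6154.065, Ashgrove 6296.471, Millford 5268.000.
Highest priority: Ashgrove.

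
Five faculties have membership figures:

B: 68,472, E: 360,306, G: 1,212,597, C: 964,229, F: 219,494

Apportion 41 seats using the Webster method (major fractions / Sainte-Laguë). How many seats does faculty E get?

5

Standard divisor 2825098/41 ≈ 68904.829; standard quotas: B 0.994, E 5.229, G 17.598, C 13.994, F 3.185.
Rounding to the nearest integer gives B 1, E 5, G 18, C 14, F 3 — total 41, matching the house size, so no adjustment is needed.
E receives 5.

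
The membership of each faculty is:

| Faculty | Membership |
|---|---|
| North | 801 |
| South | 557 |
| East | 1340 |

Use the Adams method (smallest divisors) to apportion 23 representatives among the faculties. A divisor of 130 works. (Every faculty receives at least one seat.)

North 7, South 5, East 11

With modified divisor 130: modified quotas North 6.162, South 4.285, East 10.308.
Rounding up: North 7, South 5, East 11 (total 23).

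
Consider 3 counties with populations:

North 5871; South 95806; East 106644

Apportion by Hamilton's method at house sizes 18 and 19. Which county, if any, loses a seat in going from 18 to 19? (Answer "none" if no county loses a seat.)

At 18 seats: North 1, South 8, East 9.
At 19 seats: North 0, South 9, East 10.
North drops from 1 to 0.

North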